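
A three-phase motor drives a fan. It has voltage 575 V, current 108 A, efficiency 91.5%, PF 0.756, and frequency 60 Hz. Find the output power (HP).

P_in = √3·V·I·cosφ = 1.732 × 575 × 108 × 0.756 = 81313 W
P_out = η·P_in = 0.915 × 81313 = 74401 W
= 74401/746 = 99.7 HP

99.7 HP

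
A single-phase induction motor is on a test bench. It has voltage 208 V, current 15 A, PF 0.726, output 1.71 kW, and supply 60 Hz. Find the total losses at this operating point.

555 W

P_in = V·I·cosφ = 208×15×0.726 = 2265 W
P_out = 1710 W
Losses = P_in − P_out = 2265 − 1710 = 555 W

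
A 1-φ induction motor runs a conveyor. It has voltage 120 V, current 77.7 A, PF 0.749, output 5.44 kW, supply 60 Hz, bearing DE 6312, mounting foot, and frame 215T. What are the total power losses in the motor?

P_in = V·I·cosφ = 120×77.7×0.749 = 6984 W
P_out = 5440 W
Losses = P_in − P_out = 6984 − 5440 = 1544 W

1540 W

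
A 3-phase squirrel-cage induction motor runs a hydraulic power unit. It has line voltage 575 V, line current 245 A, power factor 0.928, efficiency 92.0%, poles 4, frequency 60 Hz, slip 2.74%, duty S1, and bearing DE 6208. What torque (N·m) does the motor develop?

P_in = √3·V·I·cosφ = 1.732 × 575 × 245 × 0.928 = 226428 W
P_out = η·P_in = 0.92 × 226428 = 208314 W
n_s = 120×60/4 = 1800 rpm; n = 1800×(1−0.0274) = 1751 rpm
ω = 2π×1751/60 = 183.4 rad/s
τ = P_out/ω = 208314/183.4 = 1140 N·m

1140 N·m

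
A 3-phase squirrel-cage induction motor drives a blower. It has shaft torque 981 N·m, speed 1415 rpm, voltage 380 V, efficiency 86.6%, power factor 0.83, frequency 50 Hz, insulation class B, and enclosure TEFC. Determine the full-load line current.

ω = 2π×1415/60 = 148.2 rad/s; P_out = τω = 981 × 148.2 = 145384 W
P_in = P_out / η = 145384 / 0.866 = 167880 W
I_L = P_in / (√3·V_L·cosφ) = 167880 / (1.732 × 380 × 0.83) = 307 A

307 A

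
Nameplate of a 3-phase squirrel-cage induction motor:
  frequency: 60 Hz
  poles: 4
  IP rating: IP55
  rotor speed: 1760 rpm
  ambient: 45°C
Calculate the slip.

2.22 %

n_s = 120f/p = 120×60/4 = 1800 rpm
s = (n_s − n)/n_s = (1800 − 1760)/1800 = 0.0222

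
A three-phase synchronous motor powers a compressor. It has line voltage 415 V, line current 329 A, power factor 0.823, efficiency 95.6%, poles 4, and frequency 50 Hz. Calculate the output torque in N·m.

1180 N·m

P_in = √3·V·I·cosφ = 1.732 × 415 × 329 × 0.823 = 194622 W
P_out = η·P_in = 0.956 × 194622 = 186059 W
n = n_s = 120×50/4 = 1500 rpm (synchronous)
ω = 2π×1500/60 = 157.1 rad/s
τ = P_out/ω = 186059/157.1 = 1180 N·m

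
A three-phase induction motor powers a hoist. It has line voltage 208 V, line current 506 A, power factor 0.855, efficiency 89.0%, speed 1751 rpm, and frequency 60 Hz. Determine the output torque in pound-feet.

558 lb·ft

P_in = √3·V·I·cosφ = 1.732 × 208 × 506 × 0.855 = 155858 W
P_out = η·P_in = 0.89 × 155858 = 138714 W
n = 1751 rpm
ω = 2π×1751/60 = 183.4 rad/s
τ = P_out/ω = 138714/183.4 = 756.3 N·m
In lb·ft: 756.3/1.356 = 558 lb·ft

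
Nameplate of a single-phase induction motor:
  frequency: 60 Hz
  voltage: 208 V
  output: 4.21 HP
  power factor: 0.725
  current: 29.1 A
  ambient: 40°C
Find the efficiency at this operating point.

71.6 %

P_out = 4.21 × 746 = 3141 W
P_in = V·I·cosφ = 208 × 29.1 × 0.725 = 4388 W
η = P_out / P_in = 3141 / 4388 = 0.716 = 71.6%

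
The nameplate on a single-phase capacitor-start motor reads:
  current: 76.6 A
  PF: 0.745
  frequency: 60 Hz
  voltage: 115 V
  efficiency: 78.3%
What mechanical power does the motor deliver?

5.14 kW

P_in = V·I·cosφ = 115 × 76.6 × 0.745 = 6563 W
P_out = η·P_in = 0.783 × 6563 = 5139 W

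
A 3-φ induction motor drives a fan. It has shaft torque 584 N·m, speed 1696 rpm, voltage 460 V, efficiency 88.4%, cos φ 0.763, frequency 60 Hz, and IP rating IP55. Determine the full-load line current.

ω = 2π×1696/60 = 177.6 rad/s; P_out = τω = 584 × 177.6 = 103718 W
P_in = P_out / η = 103718 / 0.884 = 117328 W
I_L = P_in / (√3·V_L·cosφ) = 117328 / (1.732 × 460 × 0.763) = 193 A

193 A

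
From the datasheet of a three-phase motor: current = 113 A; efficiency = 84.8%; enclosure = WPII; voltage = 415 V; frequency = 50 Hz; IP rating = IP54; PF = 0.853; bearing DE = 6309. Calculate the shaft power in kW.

P_in = √3·V·I·cosφ = 1.732 × 415 × 113 × 0.853 = 69282 W
P_out = η·P_in = 0.848 × 69282 = 58751 W

58.8 kW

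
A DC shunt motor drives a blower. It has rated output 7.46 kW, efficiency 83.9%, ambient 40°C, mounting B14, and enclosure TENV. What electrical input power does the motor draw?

P_out = 7460 W
P_in = P_out/η = 7460/0.839 = 8892 W = 8.89 kW

8.89 kW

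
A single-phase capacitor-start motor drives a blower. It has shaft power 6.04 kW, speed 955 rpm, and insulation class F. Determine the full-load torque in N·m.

60.4 N·m

ω = 2π × 955/60 = 100 rad/s
τ = P/ω = 6040/100 = 60.4 N·m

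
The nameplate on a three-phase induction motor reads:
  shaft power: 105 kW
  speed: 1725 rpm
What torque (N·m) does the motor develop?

581 N·m

ω = 2π × 1725/60 = 180.6 rad/s
τ = P/ω = 105000/180.6 = 581 N·m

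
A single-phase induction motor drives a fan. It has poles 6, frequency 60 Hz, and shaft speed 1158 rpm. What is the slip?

n_s = 120f/p = 120×60/6 = 1200 rpm
s = (n_s − n)/n_s = (1200 − 1158)/1200 = 0.0350

3.50 %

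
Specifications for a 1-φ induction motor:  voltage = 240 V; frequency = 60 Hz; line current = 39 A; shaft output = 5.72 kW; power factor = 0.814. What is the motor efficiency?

75.1 %

P_out = 5.72 kW = 5720 W
P_in = V·I·cosφ = 240 × 39 × 0.814 = 7619 W
η = P_out / P_in = 5720 / 7619 = 0.751 = 75.1%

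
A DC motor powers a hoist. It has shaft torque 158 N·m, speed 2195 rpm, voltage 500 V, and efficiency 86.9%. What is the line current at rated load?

83.6 A

ω = 2π×2195/60 = 229.9 rad/s; P_out = τω = 158 × 229.9 = 36324 W
P_in = P_out / η = 36324 / 0.869 = 41800 W
I = P_in / V = 41800 / 500 = 83.6 A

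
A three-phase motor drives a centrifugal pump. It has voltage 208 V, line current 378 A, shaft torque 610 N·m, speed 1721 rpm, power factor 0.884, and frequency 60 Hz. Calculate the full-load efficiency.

91.3 %

ω = 2π × 1721/60 = 180.2 rad/s; P_out = τω = 610 × 180.2 = 109922 W
P_in = √3·V_L·I_L·cosφ = 1.732 × 208 × 378 × 0.884 = 120380 W
η = P_out / P_in = 109922 / 120380 = 0.913 = 91.3%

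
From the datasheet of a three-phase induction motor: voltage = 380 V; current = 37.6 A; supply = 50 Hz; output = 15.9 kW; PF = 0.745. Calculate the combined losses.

P_in = √3·V·I·cosφ = 1.732×380×37.6×0.745 = 18436 W
P_out = 15900 W
Losses = P_in − P_out = 18436 − 15900 = 2536 W

2.54 kW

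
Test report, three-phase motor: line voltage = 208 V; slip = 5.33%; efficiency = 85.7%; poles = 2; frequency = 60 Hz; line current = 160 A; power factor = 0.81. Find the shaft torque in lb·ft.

82.7 lb·ft

P_in = √3·V·I·cosφ = 1.732 × 208 × 160 × 0.81 = 46689 W
P_out = η·P_in = 0.857 × 46689 = 40012 W
n_s = 120×60/2 = 3600 rpm; n = 3600×(1−0.0533) = 3408 rpm
ω = 2π×3408/60 = 356.9 rad/s
τ = P_out/ω = 40012/356.9 = 112.1 N·m
In lb·ft: 112.1/1.356 = 82.7 lb·ft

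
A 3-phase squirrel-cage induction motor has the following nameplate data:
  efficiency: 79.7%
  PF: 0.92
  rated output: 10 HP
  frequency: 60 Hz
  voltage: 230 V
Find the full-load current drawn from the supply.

25.5 A

P_out = 10 × 746 = 7460 W
P_in = P_out / η = 7460 / 0.797 = 9360 W
I_L = P_in / (√3·V_L·cosφ) = 9360 / (1.732 × 230 × 0.92) = 25.5 A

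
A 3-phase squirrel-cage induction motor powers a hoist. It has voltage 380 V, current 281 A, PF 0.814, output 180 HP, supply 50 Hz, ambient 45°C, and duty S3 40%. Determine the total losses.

P_in = √3·V·I·cosφ = 1.732×380×281×0.814 = 150544 W
P_out = 180×746 = 134280 W
Losses = P_in − P_out = 150544 − 134280 = 16264 W

16.3 kW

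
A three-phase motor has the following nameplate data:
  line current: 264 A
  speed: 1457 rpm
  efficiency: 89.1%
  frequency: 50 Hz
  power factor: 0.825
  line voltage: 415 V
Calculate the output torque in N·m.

914 N·m

P_in = √3·V·I·cosφ = 1.732 × 415 × 264 × 0.825 = 156550 W
P_out = η·P_in = 0.891 × 156550 = 139486 W
n = 1457 rpm
ω = 2π×1457/60 = 152.6 rad/s
τ = P_out/ω = 139486/152.6 = 914 N·m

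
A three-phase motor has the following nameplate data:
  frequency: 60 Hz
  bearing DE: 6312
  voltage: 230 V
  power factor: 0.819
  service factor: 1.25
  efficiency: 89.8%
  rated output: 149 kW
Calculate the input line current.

509 A

P_out = 149 kW = 149000 W
P_in = P_out / η = 149000 / 0.898 = 165924 W
I_L = P_in / (√3·V_L·cosφ) = 165924 / (1.732 × 230 × 0.819) = 509 A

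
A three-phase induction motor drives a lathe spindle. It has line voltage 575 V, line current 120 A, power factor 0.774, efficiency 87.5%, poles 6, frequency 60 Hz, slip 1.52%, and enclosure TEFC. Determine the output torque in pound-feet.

P_in = √3·V·I·cosφ = 1.732 × 575 × 120 × 0.774 = 92499 W
P_out = η·P_in = 0.875 × 92499 = 80937 W
n_s = 120×60/6 = 1200 rpm; n = 1200×(1−0.0152) = 1182 rpm
ω = 2π×1182/60 = 123.8 rad/s
τ = P_out/ω = 80937/123.8 = 653.8 N·m
In lb·ft: 653.8/1.356 = 482 lb·ft

482 lb·ft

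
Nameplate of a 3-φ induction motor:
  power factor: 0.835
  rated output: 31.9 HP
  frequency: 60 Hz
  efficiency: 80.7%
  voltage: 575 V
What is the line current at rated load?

P_out = 31.9 × 746 = 23797 W
P_in = P_out / η = 23797 / 0.807 = 29488 W
I_L = P_in / (√3·V_L·cosφ) = 29488 / (1.732 × 575 × 0.835) = 35.5 A

35.5 A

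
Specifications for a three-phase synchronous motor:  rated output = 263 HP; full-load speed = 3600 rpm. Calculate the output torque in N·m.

P_out = 263 × 746 = 196198 W
ω = 2π × 3600/60 = 377 rad/s
τ = P_out/ω = 196198/377 = 520 N·m

520 N·m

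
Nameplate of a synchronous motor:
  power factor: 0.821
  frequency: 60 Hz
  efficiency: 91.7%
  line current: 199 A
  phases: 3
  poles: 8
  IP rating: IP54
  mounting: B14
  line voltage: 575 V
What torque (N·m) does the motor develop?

P_in = √3·V·I·cosφ = 1.732 × 575 × 199 × 0.821 = 162709 W
P_out = η·P_in = 0.917 × 162709 = 149204 W
n = n_s = 120×60/8 = 900 rpm (synchronous)
ω = 2π×900/60 = 94.25 rad/s
τ = P_out/ω = 149204/94.25 = 1580 N·m

1580 N·m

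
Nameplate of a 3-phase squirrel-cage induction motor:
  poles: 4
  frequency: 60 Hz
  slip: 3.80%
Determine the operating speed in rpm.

n_s = 120f/p = 120×60/4 = 1800 rpm
n = n_s(1 − s) = 1800 × (1 − 0.038) = 1732 rpm

1732 rpm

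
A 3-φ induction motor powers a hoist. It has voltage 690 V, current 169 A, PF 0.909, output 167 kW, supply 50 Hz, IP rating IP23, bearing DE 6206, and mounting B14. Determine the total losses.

16.6 kW

P_in = √3·V·I·cosφ = 1.732×690×169×0.909 = 183589 W
P_out = 167000 W
Losses = P_in − P_out = 183589 − 167000 = 16589 W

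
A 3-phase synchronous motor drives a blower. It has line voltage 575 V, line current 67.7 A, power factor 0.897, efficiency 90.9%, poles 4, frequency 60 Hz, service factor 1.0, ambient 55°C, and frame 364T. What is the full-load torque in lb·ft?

P_in = √3·V·I·cosφ = 1.732 × 575 × 67.7 × 0.897 = 60478 W
P_out = η·P_in = 0.909 × 60478 = 54975 W
n = n_s = 120×60/4 = 1800 rpm (synchronous)
ω = 2π×1800/60 = 188.5 rad/s
τ = P_out/ω = 54975/188.5 = 291.6 N·m
In lb·ft: 291.6/1.356 = 215 lb·ft

215 lb·ft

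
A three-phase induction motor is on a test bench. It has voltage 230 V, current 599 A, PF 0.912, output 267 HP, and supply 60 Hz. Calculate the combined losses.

18400 W

P_in = √3·V·I·cosφ = 1.732×230×599×0.912 = 217619 W
P_out = 267×746 = 199182 W
Losses = P_in − P_out = 217619 − 199182 = 18437 W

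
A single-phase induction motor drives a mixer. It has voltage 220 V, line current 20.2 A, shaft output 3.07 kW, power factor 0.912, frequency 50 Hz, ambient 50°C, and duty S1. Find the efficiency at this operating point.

P_out = 3.07 kW = 3070 W
P_in = V·I·cosφ = 220 × 20.2 × 0.912 = 4053 W
η = P_out / P_in = 3070 / 4053 = 0.757 = 75.7%

75.7 %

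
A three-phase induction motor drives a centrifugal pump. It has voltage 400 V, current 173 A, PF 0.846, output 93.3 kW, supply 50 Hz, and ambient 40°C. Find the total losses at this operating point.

P_in = √3·V·I·cosφ = 1.732×400×173×0.846 = 101397 W
P_out = 93300 W
Losses = P_in − P_out = 101397 − 93300 = 8097 W

8.1 kW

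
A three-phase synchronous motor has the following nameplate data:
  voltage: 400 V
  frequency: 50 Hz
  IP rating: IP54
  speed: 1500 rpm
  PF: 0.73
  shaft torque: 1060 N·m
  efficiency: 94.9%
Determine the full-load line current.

ω = 2π×1500/60 = 157.1 rad/s; P_out = τω = 1060 × 157.1 = 166526 W
P_in = P_out / η = 166526 / 0.949 = 175475 W
I_L = P_in / (√3·V_L·cosφ) = 175475 / (1.732 × 400 × 0.73) = 347 A

347 A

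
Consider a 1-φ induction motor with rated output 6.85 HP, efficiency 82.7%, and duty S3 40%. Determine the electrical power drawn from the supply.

P_out = 6.85 × 746 = 5110 W
P_in = P_out/η = 5110/0.827 = 6179 W = 6.18 kW

6.18 kW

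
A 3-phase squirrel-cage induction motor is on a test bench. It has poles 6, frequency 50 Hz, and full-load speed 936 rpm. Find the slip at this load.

6.4 %

n_s = 120f/p = 120×50/6 = 1000 rpm
s = (n_s − n)/n_s = (1000 − 936)/1000 = 0.0640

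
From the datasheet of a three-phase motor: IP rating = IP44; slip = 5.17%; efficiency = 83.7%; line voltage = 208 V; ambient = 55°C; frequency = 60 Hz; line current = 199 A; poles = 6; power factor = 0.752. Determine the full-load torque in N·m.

379 N·m

P_in = √3·V·I·cosφ = 1.732 × 208 × 199 × 0.752 = 53912 W
P_out = η·P_in = 0.837 × 53912 = 45124 W
n_s = 120×60/6 = 1200 rpm; n = 1200×(1−0.0517) = 1138 rpm
ω = 2π×1138/60 = 119.2 rad/s
τ = P_out/ω = 45124/119.2 = 379 N·m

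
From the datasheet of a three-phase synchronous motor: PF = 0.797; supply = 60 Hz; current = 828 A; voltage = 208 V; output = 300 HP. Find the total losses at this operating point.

13.9 kW

P_in = √3·V·I·cosφ = 1.732×208×828×0.797 = 237739 W
P_out = 300×746 = 223800 W
Losses = P_in − P_out = 237739 − 223800 = 13939 W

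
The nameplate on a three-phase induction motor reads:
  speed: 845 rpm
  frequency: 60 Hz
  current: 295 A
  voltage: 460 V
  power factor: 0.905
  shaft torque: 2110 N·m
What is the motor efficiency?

87.8 %

ω = 2π × 845/60 = 88.49 rad/s; P_out = τω = 2110 × 88.49 = 186714 W
P_in = √3·V_L·I_L·cosφ = 1.732 × 460 × 295 × 0.905 = 212704 W
η = P_out / P_in = 186714 / 212704 = 0.878 = 87.8%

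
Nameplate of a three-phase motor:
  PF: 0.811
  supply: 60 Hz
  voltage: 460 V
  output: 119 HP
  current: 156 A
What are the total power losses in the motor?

P_in = √3·V·I·cosφ = 1.732×460×156×0.811 = 100798 W
P_out = 119×746 = 88774 W
Losses = P_in − P_out = 100798 − 88774 = 12024 W

12 kW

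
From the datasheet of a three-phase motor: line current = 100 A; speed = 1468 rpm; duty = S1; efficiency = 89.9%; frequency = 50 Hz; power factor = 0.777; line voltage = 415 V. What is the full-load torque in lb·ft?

241 lb·ft

P_in = √3·V·I·cosφ = 1.732 × 415 × 100 × 0.777 = 55849 W
P_out = η·P_in = 0.899 × 55849 = 50208 W
n = 1468 rpm
ω = 2π×1468/60 = 153.7 rad/s
τ = P_out/ω = 50208/153.7 = 326.7 N·m
In lb·ft: 326.7/1.356 = 241 lb·ft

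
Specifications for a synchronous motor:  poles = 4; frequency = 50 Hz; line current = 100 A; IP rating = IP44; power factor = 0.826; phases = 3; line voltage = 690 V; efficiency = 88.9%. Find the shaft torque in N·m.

559 N·m

P_in = √3·V·I·cosφ = 1.732 × 690 × 100 × 0.826 = 98714 W
P_out = η·P_in = 0.889 × 98714 = 87757 W
n = n_s = 120×50/4 = 1500 rpm (synchronous)
ω = 2π×1500/60 = 157.1 rad/s
τ = P_out/ω = 87757/157.1 = 559 N·m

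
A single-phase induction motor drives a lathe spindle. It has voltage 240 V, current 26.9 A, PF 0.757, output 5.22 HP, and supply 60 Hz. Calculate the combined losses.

P_in = V·I·cosφ = 240×26.9×0.757 = 4887 W
P_out = 5.22×746 = 3894 W
Losses = P_in − P_out = 4887 − 3894 = 993 W

993 W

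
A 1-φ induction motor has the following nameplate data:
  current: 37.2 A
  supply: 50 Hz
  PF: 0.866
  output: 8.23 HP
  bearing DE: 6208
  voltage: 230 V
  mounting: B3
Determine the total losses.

P_in = V·I·cosφ = 230×37.2×0.866 = 7409 W
P_out = 8.23×746 = 6140 W
Losses = P_in − P_out = 7409 − 6140 = 1269 W

1270 W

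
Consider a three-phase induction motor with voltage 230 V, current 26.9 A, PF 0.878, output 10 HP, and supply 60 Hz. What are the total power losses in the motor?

1.95 kW

P_in = √3·V·I·cosφ = 1.732×230×26.9×0.878 = 9409 W
P_out = 10×746 = 7460 W
Losses = P_in − P_out = 9409 − 7460 = 1949 W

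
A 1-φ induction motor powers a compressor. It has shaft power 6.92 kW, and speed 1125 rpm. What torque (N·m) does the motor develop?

ω = 2π × 1125/60 = 117.8 rad/s
τ = P/ω = 6920/117.8 = 58.7 N·m

58.7 N·m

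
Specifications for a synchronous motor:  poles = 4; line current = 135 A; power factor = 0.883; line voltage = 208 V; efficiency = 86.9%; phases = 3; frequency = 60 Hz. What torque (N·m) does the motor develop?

P_in = √3·V·I·cosφ = 1.732 × 208 × 135 × 0.883 = 42944 W
P_out = η·P_in = 0.869 × 42944 = 37318 W
n = n_s = 120×60/4 = 1800 rpm (synchronous)
ω = 2π×1800/60 = 188.5 rad/s
τ = P_out/ω = 37318/188.5 = 198 N·m

198 N·m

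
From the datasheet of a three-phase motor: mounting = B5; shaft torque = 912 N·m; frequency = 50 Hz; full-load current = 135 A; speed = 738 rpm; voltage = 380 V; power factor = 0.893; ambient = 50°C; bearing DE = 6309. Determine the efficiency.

88.8 %

ω = 2π × 738/60 = 77.28 rad/s; P_out = τω = 912 × 77.28 = 70479 W
P_in = √3·V_L·I_L·cosφ = 1.732 × 380 × 135 × 0.893 = 79344 W
η = P_out / P_in = 70479 / 79344 = 0.888 = 88.8%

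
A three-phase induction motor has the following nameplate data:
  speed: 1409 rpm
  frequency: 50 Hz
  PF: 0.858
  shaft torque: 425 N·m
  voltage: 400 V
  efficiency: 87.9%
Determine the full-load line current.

ω = 2π×1409/60 = 147.6 rad/s; P_out = τω = 425 × 147.6 = 62730 W
P_in = P_out / η = 62730 / 0.879 = 71365 W
I_L = P_in / (√3·V_L·cosφ) = 71365 / (1.732 × 400 × 0.858) = 120 A

120 A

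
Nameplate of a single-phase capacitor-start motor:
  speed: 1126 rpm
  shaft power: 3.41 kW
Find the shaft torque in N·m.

28.9 N·m

ω = 2π × 1126/60 = 117.9 rad/s
τ = P/ω = 3410/117.9 = 28.9 N·m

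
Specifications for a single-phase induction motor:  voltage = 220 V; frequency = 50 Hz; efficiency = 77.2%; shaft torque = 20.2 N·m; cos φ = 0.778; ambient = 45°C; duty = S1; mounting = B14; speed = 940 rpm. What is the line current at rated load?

15 A

ω = 2π×940/60 = 98.44 rad/s; P_out = τω = 20.2 × 98.44 = 1988 W
P_in = P_out / η = 1988 / 0.772 = 2575 W
I = P_in / (V·cosφ) = 2575 / (220 × 0.778) = 15 A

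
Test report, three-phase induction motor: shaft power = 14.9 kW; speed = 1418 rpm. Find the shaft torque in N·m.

ω = 2π × 1418/60 = 148.5 rad/s
τ = P/ω = 14900/148.5 = 100 N·m

100 N·m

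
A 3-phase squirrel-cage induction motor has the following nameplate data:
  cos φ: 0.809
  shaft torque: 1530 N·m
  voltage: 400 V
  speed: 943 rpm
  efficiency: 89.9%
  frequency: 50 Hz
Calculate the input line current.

ω = 2π×943/60 = 98.75 rad/s; P_out = τω = 1530 × 98.75 = 151088 W
P_in = P_out / η = 151088 / 0.899 = 168062 W
I_L = P_in / (√3·V_L·cosφ) = 168062 / (1.732 × 400 × 0.809) = 300 A

300 A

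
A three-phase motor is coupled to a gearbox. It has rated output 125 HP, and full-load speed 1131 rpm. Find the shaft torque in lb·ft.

P_out = 125 × 746 = 93250 W
ω = 2π × 1131/60 = 118.4 rad/s
τ = P_out/ω = 93250/118.4 = 787.6 N·m
In lb·ft: 787.6/1.356 = 581 lb·ft

581 lb·ft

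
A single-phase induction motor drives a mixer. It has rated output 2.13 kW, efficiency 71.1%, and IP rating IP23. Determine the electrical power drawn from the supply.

P_out = 2130 W
P_in = P_out/η = 2130/0.711 = 2996 W = 3 kW

3 kW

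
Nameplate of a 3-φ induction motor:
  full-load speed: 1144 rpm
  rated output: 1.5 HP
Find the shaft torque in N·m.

P_out = 1.5 × 746 = 1119 W
ω = 2π × 1144/60 = 119.8 rad/s
τ = P_out/ω = 1119/119.8 = 9.34 N·m

9.34 N·m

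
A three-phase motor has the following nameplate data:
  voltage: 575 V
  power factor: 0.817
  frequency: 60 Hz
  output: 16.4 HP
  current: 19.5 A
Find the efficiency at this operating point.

77.1 %

P_out = 16.4 × 746 = 12234 W
P_in = √3·V_L·I_L·cosφ = 1.732 × 575 × 19.5 × 0.817 = 15866 W
η = P_out / P_in = 12234 / 15866 = 0.771 = 77.1%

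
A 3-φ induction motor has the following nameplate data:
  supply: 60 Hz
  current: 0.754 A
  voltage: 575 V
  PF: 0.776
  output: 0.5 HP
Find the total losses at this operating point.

210 W

P_in = √3·V·I·cosφ = 1.732×575×0.754×0.776 = 583 W
P_out = 0.5×746 = 373 W
Losses = P_in − P_out = 583 − 373 = 210 W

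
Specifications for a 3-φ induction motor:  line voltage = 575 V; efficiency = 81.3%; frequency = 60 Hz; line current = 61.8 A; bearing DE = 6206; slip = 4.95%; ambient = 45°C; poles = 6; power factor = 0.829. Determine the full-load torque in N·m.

P_in = √3·V·I·cosφ = 1.732 × 575 × 61.8 × 0.829 = 51022 W
P_out = η·P_in = 0.813 × 51022 = 41481 W
n_s = 120×60/6 = 1200 rpm; n = 1200×(1−0.0495) = 1141 rpm
ω = 2π×1141/60 = 119.5 rad/s
τ = P_out/ω = 41481/119.5 = 347 N·m

347 N·m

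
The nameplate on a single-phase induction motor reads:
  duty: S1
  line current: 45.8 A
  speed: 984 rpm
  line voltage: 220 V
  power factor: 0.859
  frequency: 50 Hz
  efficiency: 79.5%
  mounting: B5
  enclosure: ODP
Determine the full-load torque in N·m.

66.8 N·m

P_in = V·I·cosφ = 220 × 45.8 × 0.859 = 8655 W
P_out = η·P_in = 0.795 × 8655 = 6881 W
n = 984 rpm
ω = 2π×984/60 = 103 rad/s
τ = P_out/ω = 6881/103 = 66.8 N·m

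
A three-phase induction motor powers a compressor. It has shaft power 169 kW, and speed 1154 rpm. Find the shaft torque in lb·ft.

1030 lb·ft

ω = 2π × 1154/60 = 120.8 rad/s
τ = P/ω = 169000/120.8 = 1399 N·m
In lb·ft: 1399/1.356 = 1030 lb·ft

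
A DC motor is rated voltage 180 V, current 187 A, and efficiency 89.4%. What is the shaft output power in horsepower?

P_in = V·I = 180 × 187 = 33660 W
P_out = η·P_in = 0.894 × 33660 = 30092 W
= 30092/746 = 40.3 HP

40.3 HP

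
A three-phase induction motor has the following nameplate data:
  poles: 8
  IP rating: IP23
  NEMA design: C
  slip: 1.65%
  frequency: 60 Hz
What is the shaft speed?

885 rpm

n_s = 120f/p = 120×60/8 = 900 rpm
n = n_s(1 − s) = 900 × (1 − 0.0165) = 885 rpm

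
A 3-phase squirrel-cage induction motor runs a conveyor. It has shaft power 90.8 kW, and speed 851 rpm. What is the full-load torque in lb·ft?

ω = 2π × 851/60 = 89.12 rad/s
τ = P/ω = 90800/89.12 = 1019 N·m
In lb·ft: 1019/1.356 = 751 lb·ft

751 lb·ft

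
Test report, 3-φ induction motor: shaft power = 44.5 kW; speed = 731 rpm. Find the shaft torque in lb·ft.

429 lb·ft

ω = 2π × 731/60 = 76.55 rad/s
τ = P/ω = 44500/76.55 = 581.3 N·m
In lb·ft: 581.3/1.356 = 429 lb·ft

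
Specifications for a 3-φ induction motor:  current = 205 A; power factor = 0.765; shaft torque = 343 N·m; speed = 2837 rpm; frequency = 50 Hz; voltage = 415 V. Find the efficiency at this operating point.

ω = 2π × 2837/60 = 297.1 rad/s; P_out = τω = 343 × 297.1 = 101905 W
P_in = √3·V_L·I_L·cosφ = 1.732 × 415 × 205 × 0.765 = 112723 W
η = P_out / P_in = 101905 / 112723 = 0.904 = 90.4%

90.4 %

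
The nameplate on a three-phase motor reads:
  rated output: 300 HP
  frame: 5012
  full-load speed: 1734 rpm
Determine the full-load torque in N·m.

1230 N·m

P_out = 300 × 746 = 223800 W
ω = 2π × 1734/60 = 181.6 rad/s
τ = P_out/ω = 223800/181.6 = 1230 N·m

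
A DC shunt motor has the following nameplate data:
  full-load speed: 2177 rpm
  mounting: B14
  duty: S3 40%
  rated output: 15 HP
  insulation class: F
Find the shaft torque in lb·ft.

P_out = 15 × 746 = 11190 W
ω = 2π × 2177/60 = 228 rad/s
τ = P_out/ω = 11190/228 = 49.08 N·m
In lb·ft: 49.08/1.356 = 36.2 lb·ft

36.2 lb·ft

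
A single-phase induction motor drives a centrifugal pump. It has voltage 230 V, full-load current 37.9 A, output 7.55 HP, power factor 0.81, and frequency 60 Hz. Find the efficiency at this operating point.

P_out = 7.55 × 746 = 5632 W
P_in = V·I·cosφ = 230 × 37.9 × 0.81 = 7061 W
η = P_out / P_in = 5632 / 7061 = 0.798 = 79.8%

79.8 %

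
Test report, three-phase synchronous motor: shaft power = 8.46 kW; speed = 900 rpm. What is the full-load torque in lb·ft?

66.2 lb·ft

ω = 2π × 900/60 = 94.25 rad/s
τ = P/ω = 8460/94.25 = 89.76 N·m
In lb·ft: 89.76/1.356 = 66.2 lb·ft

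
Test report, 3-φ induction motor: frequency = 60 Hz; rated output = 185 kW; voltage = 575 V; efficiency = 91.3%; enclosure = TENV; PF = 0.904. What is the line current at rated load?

P_out = 185 kW = 185000 W
P_in = P_out / η = 185000 / 0.913 = 202629 W
I_L = P_in / (√3·V_L·cosφ) = 202629 / (1.732 × 575 × 0.904) = 225 A

225 A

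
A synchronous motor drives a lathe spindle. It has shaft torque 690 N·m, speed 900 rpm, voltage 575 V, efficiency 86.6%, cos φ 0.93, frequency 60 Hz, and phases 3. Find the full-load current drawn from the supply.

ω = 2π×900/60 = 94.25 rad/s; P_out = τω = 690 × 94.25 = 65033 W
P_in = P_out / η = 65033 / 0.866 = 75096 W
I_L = P_in / (√3·V_L·cosφ) = 75096 / (1.732 × 575 × 0.93) = 81.1 A

81.1 A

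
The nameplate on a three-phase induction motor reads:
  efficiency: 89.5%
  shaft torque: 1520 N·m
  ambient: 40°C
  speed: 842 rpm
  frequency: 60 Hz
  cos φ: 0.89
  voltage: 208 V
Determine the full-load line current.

ω = 2π×842/60 = 88.17 rad/s; P_out = τω = 1520 × 88.17 = 134018 W
P_in = P_out / η = 134018 / 0.895 = 149741 W
I_L = P_in / (√3·V_L·cosφ) = 149741 / (1.732 × 208 × 0.89) = 467 A

467 A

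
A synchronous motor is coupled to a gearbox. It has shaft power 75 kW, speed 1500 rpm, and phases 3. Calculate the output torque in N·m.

477 N·m

ω = 2π × 1500/60 = 157.1 rad/s
τ = P/ω = 75000/157.1 = 477 N·m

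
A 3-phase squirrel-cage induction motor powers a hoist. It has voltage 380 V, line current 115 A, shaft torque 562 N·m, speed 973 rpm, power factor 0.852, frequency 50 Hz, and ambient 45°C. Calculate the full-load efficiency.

ω = 2π × 973/60 = 101.9 rad/s; P_out = τω = 562 × 101.9 = 57268 W
P_in = √3·V_L·I_L·cosφ = 1.732 × 380 × 115 × 0.852 = 64487 W
η = P_out / P_in = 57268 / 64487 = 0.888 = 88.8%

88.8 %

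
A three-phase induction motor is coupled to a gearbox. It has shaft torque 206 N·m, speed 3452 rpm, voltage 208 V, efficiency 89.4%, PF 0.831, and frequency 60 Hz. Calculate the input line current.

278 A

ω = 2π×3452/60 = 361.5 rad/s; P_out = τω = 206 × 361.5 = 74469 W
P_in = P_out / η = 74469 / 0.894 = 83299 W
I_L = P_in / (√3·V_L·cosφ) = 83299 / (1.732 × 208 × 0.831) = 278 A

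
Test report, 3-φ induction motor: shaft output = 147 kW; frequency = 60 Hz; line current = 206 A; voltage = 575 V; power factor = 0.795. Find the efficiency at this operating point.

P_out = 147 kW = 147000 W
P_in = √3·V_L·I_L·cosφ = 1.732 × 575 × 206 × 0.795 = 163099 W
η = P_out / P_in = 147000 / 163099 = 0.901 = 90.1%

90.1 %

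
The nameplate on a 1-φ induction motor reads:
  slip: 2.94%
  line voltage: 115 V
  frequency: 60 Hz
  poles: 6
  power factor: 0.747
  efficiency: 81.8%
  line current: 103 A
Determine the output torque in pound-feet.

43.8 lb·ft

P_in = V·I·cosφ = 115 × 103 × 0.747 = 8848 W
P_out = η·P_in = 0.818 × 8848 = 7238 W
n_s = 120×60/6 = 1200 rpm; n = 1200×(1−0.0294) = 1165 rpm
ω = 2π×1165/60 = 122 rad/s
τ = P_out/ω = 7238/122 = 59.33 N·m
In lb·ft: 59.33/1.356 = 43.8 lb·ft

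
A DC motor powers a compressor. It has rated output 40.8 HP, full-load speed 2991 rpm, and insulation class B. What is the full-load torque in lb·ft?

71.7 lb·ft

P_out = 40.8 × 746 = 30437 W
ω = 2π × 2991/60 = 313.2 rad/s
τ = P_out/ω = 30437/313.2 = 97.18 N·m
In lb·ft: 97.18/1.356 = 71.7 lb·ft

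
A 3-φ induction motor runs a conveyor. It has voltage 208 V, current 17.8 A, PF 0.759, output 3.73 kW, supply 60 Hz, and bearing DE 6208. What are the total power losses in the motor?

P_in = √3·V·I·cosφ = 1.732×208×17.8×0.759 = 4867 W
P_out = 3730 W
Losses = P_in − P_out = 4867 − 3730 = 1137 W

1140 W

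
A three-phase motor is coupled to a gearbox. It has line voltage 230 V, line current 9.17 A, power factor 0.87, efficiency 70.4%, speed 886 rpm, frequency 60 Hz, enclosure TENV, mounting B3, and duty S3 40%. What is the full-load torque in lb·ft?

P_in = √3·V·I·cosφ = 1.732 × 230 × 9.17 × 0.87 = 3178 W
P_out = η·P_in = 0.704 × 3178 = 2237 W
n = 886 rpm
ω = 2π×886/60 = 92.78 rad/s
τ = P_out/ω = 2237/92.78 = 24.11 N·m
In lb·ft: 24.11/1.356 = 17.8 lb·ft

17.8 lb·ft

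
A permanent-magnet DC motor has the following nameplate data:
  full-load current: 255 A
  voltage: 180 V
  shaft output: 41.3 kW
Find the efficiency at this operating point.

90.0 %

P_out = 41.3 kW = 41300 W
P_in = V·I = 180 × 255 = 45900 W
η = P_out / P_in = 41300 / 45900 = 0.900 = 90.0%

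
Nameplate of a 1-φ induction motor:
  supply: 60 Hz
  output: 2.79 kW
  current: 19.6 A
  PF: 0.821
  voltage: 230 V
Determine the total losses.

911 W

P_in = V·I·cosφ = 230×19.6×0.821 = 3701 W
P_out = 2790 W
Losses = P_in − P_out = 3701 − 2790 = 911 W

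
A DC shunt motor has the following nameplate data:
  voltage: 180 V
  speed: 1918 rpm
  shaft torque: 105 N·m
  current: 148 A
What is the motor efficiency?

79.2 %

ω = 2π × 1918/60 = 200.9 rad/s; P_out = τω = 105 × 200.9 = 21095 W
P_in = V·I = 180 × 148 = 26640 W
η = P_out / P_in = 21095 / 26640 = 0.792 = 79.2%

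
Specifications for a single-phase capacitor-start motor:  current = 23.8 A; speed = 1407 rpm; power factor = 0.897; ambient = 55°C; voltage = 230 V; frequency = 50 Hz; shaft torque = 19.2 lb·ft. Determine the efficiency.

τ = 19.2 lb·ft × 1.356 = 26.04 N·m
ω = 2π × 1407/60 = 147.3 rad/s; P_out = τω = 26.04 × 147.3 = 3836 W
P_in = V·I·cosφ = 230 × 23.8 × 0.897 = 4910 W
η = P_out / P_in = 3836 / 4910 = 0.781 = 78.1%

78.1 %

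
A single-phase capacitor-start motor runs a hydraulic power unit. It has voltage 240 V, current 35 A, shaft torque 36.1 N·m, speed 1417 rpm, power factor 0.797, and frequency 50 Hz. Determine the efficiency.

ω = 2π × 1417/60 = 148.4 rad/s; P_out = τω = 36.1 × 148.4 = 5357 W
P_in = V·I·cosφ = 240 × 35 × 0.797 = 6695 W
η = P_out / P_in = 5357 / 6695 = 0.800 = 80.0%

80.0 %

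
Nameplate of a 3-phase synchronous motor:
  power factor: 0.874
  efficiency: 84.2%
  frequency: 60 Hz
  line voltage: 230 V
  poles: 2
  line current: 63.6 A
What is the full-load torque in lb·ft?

36.5 lb·ft

P_in = √3·V·I·cosφ = 1.732 × 230 × 63.6 × 0.874 = 22143 W
P_out = η·P_in = 0.842 × 22143 = 18644 W
n = n_s = 120×60/2 = 3600 rpm (synchronous)
ω = 2π×3600/60 = 377 rad/s
τ = P_out/ω = 18644/377 = 49.45 N·m
In lb·ft: 49.45/1.356 = 36.5 lb·ft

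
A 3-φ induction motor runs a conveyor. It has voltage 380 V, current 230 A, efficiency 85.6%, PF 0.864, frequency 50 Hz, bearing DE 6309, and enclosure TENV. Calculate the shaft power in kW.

112 kW

P_in = √3·V·I·cosφ = 1.732 × 380 × 230 × 0.864 = 130790 W
P_out = η·P_in = 0.856 × 130790 = 111956 W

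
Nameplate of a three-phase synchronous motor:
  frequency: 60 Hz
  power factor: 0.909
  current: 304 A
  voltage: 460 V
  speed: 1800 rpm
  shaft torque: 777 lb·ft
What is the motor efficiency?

90.2 %

τ = 777 lb·ft × 1.356 = 1054 N·m
ω = 2π × 1800/60 = 188.5 rad/s; P_out = τω = 1054 × 188.5 = 198679 W
P_in = √3·V_L·I_L·cosφ = 1.732 × 460 × 304 × 0.909 = 220162 W
η = P_out / P_in = 198679 / 220162 = 0.902 = 90.2%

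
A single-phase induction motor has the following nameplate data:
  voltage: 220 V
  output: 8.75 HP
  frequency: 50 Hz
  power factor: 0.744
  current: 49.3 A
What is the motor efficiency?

80.9 %

P_out = 8.75 × 746 = 6528 W
P_in = V·I·cosφ = 220 × 49.3 × 0.744 = 8069 W
η = P_out / P_in = 6528 / 8069 = 0.809 = 80.9%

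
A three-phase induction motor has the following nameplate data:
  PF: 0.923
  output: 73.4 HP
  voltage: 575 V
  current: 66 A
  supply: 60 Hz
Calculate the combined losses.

5910 W

P_in = √3·V·I·cosφ = 1.732×575×66×0.923 = 60668 W
P_out = 73.4×746 = 54756 W
Losses = P_in − P_out = 60668 − 54756 = 5912 W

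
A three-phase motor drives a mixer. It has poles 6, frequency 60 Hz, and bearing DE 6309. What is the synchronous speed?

n_s = 120f/p = 120×60/6 = 1200 rpm

1200 rpm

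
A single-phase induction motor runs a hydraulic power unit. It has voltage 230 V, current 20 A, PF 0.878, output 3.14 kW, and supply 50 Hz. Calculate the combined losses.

899 W

P_in = V·I·cosφ = 230×20×0.878 = 4039 W
P_out = 3140 W
Losses = P_in − P_out = 4039 − 3140 = 899 W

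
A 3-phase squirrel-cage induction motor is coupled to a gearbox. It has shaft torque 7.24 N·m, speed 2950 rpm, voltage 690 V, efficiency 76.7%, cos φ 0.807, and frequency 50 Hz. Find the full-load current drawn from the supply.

3.02 A

ω = 2π×2950/60 = 308.9 rad/s; P_out = τω = 7.24 × 308.9 = 2236 W
P_in = P_out / η = 2236 / 0.767 = 2915 W
I_L = P_in / (√3·V_L·cosφ) = 2915 / (1.732 × 690 × 0.807) = 3.02 A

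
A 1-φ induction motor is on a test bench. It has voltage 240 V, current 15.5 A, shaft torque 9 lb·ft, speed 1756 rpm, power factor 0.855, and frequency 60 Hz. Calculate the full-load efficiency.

τ = 9 lb·ft × 1.356 = 12.2 N·m
ω = 2π × 1756/60 = 183.9 rad/s; P_out = τω = 12.2 × 183.9 = 2244 W
P_in = V·I·cosφ = 240 × 15.5 × 0.855 = 3181 W
η = P_out / P_in = 2244 / 3181 = 0.705 = 70.5%

70.5 %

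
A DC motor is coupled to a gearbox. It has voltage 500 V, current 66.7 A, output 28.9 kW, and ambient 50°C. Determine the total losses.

4450 W

P_in = V·I = 500×66.7 = 33350 W
P_out = 28900 W
Losses = P_in − P_out = 33350 − 28900 = 4450 W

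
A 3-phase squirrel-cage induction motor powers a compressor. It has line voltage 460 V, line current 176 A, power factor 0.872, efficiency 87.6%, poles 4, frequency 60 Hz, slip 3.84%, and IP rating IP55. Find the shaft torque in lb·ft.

436 lb·ft

P_in = √3·V·I·cosφ = 1.732 × 460 × 176 × 0.872 = 122274 W
P_out = η·P_in = 0.876 × 122274 = 107112 W
n_s = 120×60/4 = 1800 rpm; n = 1800×(1−0.0384) = 1731 rpm
ω = 2π×1731/60 = 181.3 rad/s
τ = P_out/ω = 107112/181.3 = 590.8 N·m
In lb·ft: 590.8/1.356 = 436 lb·ft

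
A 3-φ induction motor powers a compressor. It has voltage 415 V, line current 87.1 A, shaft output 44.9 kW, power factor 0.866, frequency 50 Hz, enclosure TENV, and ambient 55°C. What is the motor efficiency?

82.8 %

P_out = 44.9 kW = 44900 W
P_in = √3·V_L·I_L·cosφ = 1.732 × 415 × 87.1 × 0.866 = 54217 W
η = P_out / P_in = 44900 / 54217 = 0.828 = 82.8%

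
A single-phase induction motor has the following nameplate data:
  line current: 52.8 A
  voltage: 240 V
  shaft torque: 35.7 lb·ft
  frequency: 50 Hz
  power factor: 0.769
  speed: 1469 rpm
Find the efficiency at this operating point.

76.4 %

τ = 35.7 lb·ft × 1.356 = 48.41 N·m
ω = 2π × 1469/60 = 153.8 rad/s; P_out = τω = 48.41 × 153.8 = 7445 W
P_in = V·I·cosφ = 240 × 52.8 × 0.769 = 9745 W
η = P_out / P_in = 7445 / 9745 = 0.764 = 76.4%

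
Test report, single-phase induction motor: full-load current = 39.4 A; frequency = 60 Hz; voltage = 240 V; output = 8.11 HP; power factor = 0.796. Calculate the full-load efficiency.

80.4 %

P_out = 8.11 × 746 = 6050 W
P_in = V·I·cosφ = 240 × 39.4 × 0.796 = 7527 W
η = P_out / P_in = 6050 / 7527 = 0.804 = 80.4%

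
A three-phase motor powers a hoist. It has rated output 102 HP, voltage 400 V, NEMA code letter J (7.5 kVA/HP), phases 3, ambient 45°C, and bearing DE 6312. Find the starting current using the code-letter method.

1100 A

S_LR = 7.5 × 102 = 765 kVA
I_LR = S_LR/(√3·V_L) = 765000/(1.732×400) = 1100 A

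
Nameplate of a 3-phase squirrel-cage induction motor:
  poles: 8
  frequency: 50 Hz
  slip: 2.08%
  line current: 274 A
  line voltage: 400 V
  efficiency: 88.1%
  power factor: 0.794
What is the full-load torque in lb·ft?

1270 lb·ft

P_in = √3·V·I·cosφ = 1.732 × 400 × 274 × 0.794 = 150723 W
P_out = η·P_in = 0.881 × 150723 = 132787 W
n_s = 120×50/8 = 750 rpm; n = 750×(1−0.0208) = 734 rpm
ω = 2π×734/60 = 76.86 rad/s
τ = P_out/ω = 132787/76.86 = 1728 N·m
In lb·ft: 1728/1.356 = 1270 lb·ft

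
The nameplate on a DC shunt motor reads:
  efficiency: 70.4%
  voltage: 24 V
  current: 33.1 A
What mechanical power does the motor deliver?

P_in = V·I = 24 × 33.1 = 794 W
P_out = η·P_in = 0.704 × 794 = 559 W

0.559 kW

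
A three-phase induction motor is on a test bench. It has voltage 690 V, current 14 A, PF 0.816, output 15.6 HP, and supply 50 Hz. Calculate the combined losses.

2.02 kW

P_in = √3·V·I·cosφ = 1.732×690×14×0.816 = 13653 W
P_out = 15.6×746 = 11638 W
Losses = P_in − P_out = 13653 − 11638 = 2015 W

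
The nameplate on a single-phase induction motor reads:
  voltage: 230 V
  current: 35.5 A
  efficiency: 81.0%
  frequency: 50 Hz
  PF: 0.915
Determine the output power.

P_in = V·I·cosφ = 230 × 35.5 × 0.915 = 7471 W
P_out = η·P_in = 0.81 × 7471 = 6052 W

6.05 kW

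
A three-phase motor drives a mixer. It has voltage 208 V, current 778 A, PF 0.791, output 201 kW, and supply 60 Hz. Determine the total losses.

P_in = √3·V·I·cosφ = 1.732×208×778×0.791 = 221701 W
P_out = 201000 W
Losses = P_in − P_out = 221701 − 201000 = 20701 W

20700 W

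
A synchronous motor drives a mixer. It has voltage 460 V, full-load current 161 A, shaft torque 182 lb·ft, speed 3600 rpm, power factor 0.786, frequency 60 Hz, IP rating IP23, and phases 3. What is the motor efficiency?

92.3 %

τ = 182 lb·ft × 1.356 = 246.8 N·m
ω = 2π × 3600/60 = 377 rad/s; P_out = τω = 246.8 × 377 = 93044 W
P_in = √3·V_L·I_L·cosφ = 1.732 × 460 × 161 × 0.786 = 100822 W
η = P_out / P_in = 93044 / 100822 = 0.923 = 92.3%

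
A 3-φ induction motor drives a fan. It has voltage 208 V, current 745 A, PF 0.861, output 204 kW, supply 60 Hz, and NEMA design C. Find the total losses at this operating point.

27.1 kW

P_in = √3·V·I·cosφ = 1.732×208×745×0.861 = 231084 W
P_out = 204000 W
Losses = P_in − P_out = 231084 − 204000 = 27084 W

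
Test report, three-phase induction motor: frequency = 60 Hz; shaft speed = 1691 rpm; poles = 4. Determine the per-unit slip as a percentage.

n_s = 120f/p = 120×60/4 = 1800 rpm
s = (n_s − n)/n_s = (1800 − 1691)/1800 = 0.0606

6.06 %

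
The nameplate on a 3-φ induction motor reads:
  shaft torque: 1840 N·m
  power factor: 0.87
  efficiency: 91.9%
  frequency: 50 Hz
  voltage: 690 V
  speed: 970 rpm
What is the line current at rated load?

196 A

ω = 2π×970/60 = 101.6 rad/s; P_out = τω = 1840 × 101.6 = 186944 W
P_in = P_out / η = 186944 / 0.919 = 203421 W
I_L = P_in / (√3·V_L·cosφ) = 203421 / (1.732 × 690 × 0.87) = 196 A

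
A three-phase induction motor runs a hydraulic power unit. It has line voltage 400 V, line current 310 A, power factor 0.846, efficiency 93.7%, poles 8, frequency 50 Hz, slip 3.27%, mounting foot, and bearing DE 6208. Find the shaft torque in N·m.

P_in = √3·V·I·cosφ = 1.732 × 400 × 310 × 0.846 = 181694 W
P_out = η·P_in = 0.937 × 181694 = 170247 W
n_s = 120×50/8 = 750 rpm; n = 750×(1−0.0327) = 725 rpm
ω = 2π×725/60 = 75.92 rad/s
τ = P_out/ω = 170247/75.92 = 2240 N·m

2240 N·m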